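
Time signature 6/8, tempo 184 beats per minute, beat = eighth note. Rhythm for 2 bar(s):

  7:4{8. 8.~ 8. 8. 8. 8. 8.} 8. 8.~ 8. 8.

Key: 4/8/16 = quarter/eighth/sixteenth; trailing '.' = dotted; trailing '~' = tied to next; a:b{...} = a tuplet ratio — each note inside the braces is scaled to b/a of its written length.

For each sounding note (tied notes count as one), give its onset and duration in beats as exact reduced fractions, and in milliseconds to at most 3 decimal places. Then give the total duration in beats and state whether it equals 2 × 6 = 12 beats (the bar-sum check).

1) 0.0ms=0b +279.503ms=6/7b
2) 279.503ms=6/7b +559.006ms=12/7b
3) 838.509ms=18/7b +279.503ms=6/7b
4) 1118.012ms=24/7b +279.503ms=6/7b
5) 1397.516ms=30/7b +279.503ms=6/7b
6) 1677.019ms=36/7b +279.503ms=6/7b
7) 1956.522ms=6b +489.13ms=3/2b
8) 2445.652ms=15/2b +978.261ms=3b
9) 3423.913ms=21/2b +489.13ms=3/2b
Σ=12b of 12 (184bpm 6/8) — PASS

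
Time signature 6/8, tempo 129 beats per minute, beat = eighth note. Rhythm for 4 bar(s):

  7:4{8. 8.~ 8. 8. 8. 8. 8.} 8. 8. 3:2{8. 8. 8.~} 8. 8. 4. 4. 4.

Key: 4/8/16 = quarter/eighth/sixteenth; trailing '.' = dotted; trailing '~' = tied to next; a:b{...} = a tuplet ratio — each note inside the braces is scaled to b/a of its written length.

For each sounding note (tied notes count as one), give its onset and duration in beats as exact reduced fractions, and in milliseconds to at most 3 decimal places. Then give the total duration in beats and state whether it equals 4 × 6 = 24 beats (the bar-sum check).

1) 0.0ms=0b +398.671ms=6/7b
2) 398.671ms=6/7b +797.342ms=12/7b
3) 1196.013ms=18/7b +398.671ms=6/7b
4) 1594.684ms=24/7b +398.671ms=6/7b
5) 1993.355ms=30/7b +398.671ms=6/7b
6) 2392.027ms=36/7b +398.671ms=6/7b
7) 2790.698ms=6b +697.674ms=3/2b
8) 3488.372ms=15/2b +697.674ms=3/2b
9) 4186.047ms=9b +465.116ms=1b
10) 4651.163ms=10b +465.116ms=1b
11) 5116.279ms=11b +1162.791ms=5/2b
12) 6279.07ms=27/2b +697.674ms=3/2b
13) 6976.744ms=15b +1395.349ms=3b
14) 8372.093ms=18b +1395.349ms=3b
15) 9767.442ms=21b +1395.349ms=3b
Σ=24b of 24 (129bpm 6/8) — PASS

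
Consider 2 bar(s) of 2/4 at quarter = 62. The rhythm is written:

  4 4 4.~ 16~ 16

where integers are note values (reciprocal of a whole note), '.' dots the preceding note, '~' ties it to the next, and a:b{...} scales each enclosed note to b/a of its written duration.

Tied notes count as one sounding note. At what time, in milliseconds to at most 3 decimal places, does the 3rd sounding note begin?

note 3 onset = 2b = 1935.484ms

1. 0.0ms @ 0 + 967.742ms (1)
2. 967.742ms @ 1 + 967.742ms (1)
3. 1935.484ms @ 2 + 1935.484ms (2)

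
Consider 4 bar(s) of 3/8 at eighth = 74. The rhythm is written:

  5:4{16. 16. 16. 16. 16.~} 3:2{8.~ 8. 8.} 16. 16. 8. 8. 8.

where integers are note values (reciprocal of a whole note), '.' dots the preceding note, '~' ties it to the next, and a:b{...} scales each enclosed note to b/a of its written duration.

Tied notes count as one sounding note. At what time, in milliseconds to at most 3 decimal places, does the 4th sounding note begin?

note 4 onset = 9/5b = 1459.459ms

1. 0.0ms @ 0 + 486.486ms (3/5)
2. 486.486ms @ 3/5 + 486.486ms (3/5)
3. 972.973ms @ 6/5 + 486.486ms (3/5)
4. 1459.459ms @ 9/5 + 486.486ms (3/5)
5. 1945.946ms @ 12/5 + 2108.108ms (13/5)
6. 4054.054ms @ 5 + 810.811ms (1)
7. 4864.865ms @ 6 + 608.108ms (3/4)
8. 5472.973ms @ 27/4 + 608.108ms (3/4)
9. 6081.081ms @ 15/2 + 1216.216ms (3/2)
10. 7297.297ms @ 9 + 1216.216ms (3/2)
11. 8513.514ms @ 21/2 + 1216.216ms (3/2)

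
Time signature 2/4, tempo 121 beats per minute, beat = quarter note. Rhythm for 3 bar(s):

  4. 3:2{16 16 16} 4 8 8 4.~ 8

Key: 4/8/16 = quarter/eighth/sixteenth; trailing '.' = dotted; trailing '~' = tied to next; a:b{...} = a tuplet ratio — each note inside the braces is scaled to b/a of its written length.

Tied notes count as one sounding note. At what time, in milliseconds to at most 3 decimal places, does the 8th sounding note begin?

1. 0.0ms @ 0 + 743.802ms (3/2)
2. 743.802ms @ 3/2 + 82.645ms (1/6)
3. 826.446ms @ 5/3 + 82.645ms (1/6)
4. 909.091ms @ 11/6 + 82.645ms (1/6)
5. 991.736ms @ 2 + 495.868ms (1)
6. 1487.603ms @ 3 + 247.934ms (1/2)
7. 1735.537ms @ 7/2 + 247.934ms (1/2)
8. 1983.471ms @ 4 + 991.736ms (2)

note 8 onset = 4b = 1983.471ms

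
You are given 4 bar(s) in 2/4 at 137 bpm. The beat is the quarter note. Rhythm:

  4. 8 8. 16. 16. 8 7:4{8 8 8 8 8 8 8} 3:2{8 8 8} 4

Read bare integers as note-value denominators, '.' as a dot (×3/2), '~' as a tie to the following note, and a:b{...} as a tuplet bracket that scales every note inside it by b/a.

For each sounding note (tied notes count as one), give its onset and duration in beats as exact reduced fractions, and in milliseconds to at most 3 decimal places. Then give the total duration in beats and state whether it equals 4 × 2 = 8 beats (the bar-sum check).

1) 0.0ms=0b +656.934ms=3/2b
2) 656.934ms=3/2b +218.978ms=1/2b
3) 875.912ms=2b +328.467ms=3/4b
4) 1204.38ms=11/4b +164.234ms=3/8b
5) 1368.613ms=25/8b +164.234ms=3/8b
6) 1532.847ms=7/2b +218.978ms=1/2b
7) 1751.825ms=4b +125.13ms=2/7b
8) 1876.955ms=30/7b +125.13ms=2/7b
9) 2002.086ms=32/7b +125.13ms=2/7b
10) 2127.216ms=34/7b +125.13ms=2/7b
11) 2252.346ms=36/7b +125.13ms=2/7b
12) 2377.477ms=38/7b +125.13ms=2/7b
13) 2502.607ms=40/7b +125.13ms=2/7b
14) 2627.737ms=6b +145.985ms=1/3b
15) 2773.723ms=19/3b +145.985ms=1/3b
16) 2919.708ms=20/3b +145.985ms=1/3b
17) 3065.693ms=7b +437.956ms=1b
Σ=8b of 8 (137bpm 2/4) — PASS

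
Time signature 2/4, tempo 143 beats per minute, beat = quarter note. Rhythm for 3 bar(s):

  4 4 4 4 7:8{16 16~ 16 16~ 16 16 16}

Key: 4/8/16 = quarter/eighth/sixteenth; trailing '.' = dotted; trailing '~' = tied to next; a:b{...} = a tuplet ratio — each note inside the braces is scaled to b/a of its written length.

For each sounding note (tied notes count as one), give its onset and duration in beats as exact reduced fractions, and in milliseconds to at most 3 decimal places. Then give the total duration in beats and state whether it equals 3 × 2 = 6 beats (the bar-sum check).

1) 0.0ms=0b +419.58ms=1b
2) 419.58ms=1b +419.58ms=1b
3) 839.161ms=2b +419.58ms=1b
4) 1258.741ms=3b +419.58ms=1b
5) 1678.322ms=4b +119.88ms=2/7b
6) 1798.202ms=30/7b +239.76ms=4/7b
7) 2037.962ms=34/7b +239.76ms=4/7b
8) 2277.722ms=38/7b +119.88ms=2/7b
9) 2397.602ms=40/7b +119.88ms=2/7b
Σ=6b of 6 (143bpm 2/4) — PASS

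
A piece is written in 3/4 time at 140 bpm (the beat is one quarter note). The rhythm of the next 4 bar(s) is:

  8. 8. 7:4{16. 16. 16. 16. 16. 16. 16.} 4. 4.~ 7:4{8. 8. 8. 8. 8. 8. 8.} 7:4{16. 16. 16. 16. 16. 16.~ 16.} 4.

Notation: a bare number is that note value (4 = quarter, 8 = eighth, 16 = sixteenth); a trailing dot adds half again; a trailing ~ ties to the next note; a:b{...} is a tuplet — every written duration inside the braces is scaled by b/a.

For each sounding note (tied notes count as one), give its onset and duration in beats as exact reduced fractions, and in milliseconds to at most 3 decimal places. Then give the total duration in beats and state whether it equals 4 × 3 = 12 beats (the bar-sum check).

1) 0.0ms=0b +321.429ms=3/4b
2) 321.429ms=3/4b +321.429ms=3/4b
3) 642.857ms=3/2b +91.837ms=3/14b
4) 734.694ms=12/7b +91.837ms=3/14b
5) 826.531ms=27/14b +91.837ms=3/14b
6) 918.367ms=15/7b +91.837ms=3/14b
7) 1010.204ms=33/14b +91.837ms=3/14b
8) 1102.041ms=18/7b +91.837ms=3/14b
9) 1193.878ms=39/14b +91.837ms=3/14b
10) 1285.714ms=3b +642.857ms=3/2b
11) 1928.571ms=9/2b +826.531ms=27/14b
12) 2755.102ms=45/7b +183.673ms=3/7b
13) 2938.776ms=48/7b +183.673ms=3/7b
14) 3122.449ms=51/7b +183.673ms=3/7b
15) 3306.122ms=54/7b +183.673ms=3/7b
16) 3489.796ms=57/7b +183.673ms=3/7b
17) 3673.469ms=60/7b +183.673ms=3/7b
18) 3857.143ms=9b +91.837ms=3/14b
19) 3948.98ms=129/14b +91.837ms=3/14b
20) 4040.816ms=66/7b +91.837ms=3/14b
21) 4132.653ms=135/14b +91.837ms=3/14b
22) 4224.49ms=69/7b +91.837ms=3/14b
23) 4316.327ms=141/14b +183.673ms=3/7b
24) 4500.0ms=21/2b +642.857ms=3/2b
Σ=12b of 12 (140bpm 3/4) — PASS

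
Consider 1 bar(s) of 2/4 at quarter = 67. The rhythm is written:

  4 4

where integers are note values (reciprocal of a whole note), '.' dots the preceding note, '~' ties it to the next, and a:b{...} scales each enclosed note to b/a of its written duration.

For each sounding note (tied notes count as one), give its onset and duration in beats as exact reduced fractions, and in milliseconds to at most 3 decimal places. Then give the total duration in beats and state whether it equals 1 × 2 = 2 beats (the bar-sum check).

1) 0.0ms=0b +895.522ms=1b
2) 895.522ms=1b +895.522ms=1b
Σ=2b of 2 (67bpm 2/4) — PASS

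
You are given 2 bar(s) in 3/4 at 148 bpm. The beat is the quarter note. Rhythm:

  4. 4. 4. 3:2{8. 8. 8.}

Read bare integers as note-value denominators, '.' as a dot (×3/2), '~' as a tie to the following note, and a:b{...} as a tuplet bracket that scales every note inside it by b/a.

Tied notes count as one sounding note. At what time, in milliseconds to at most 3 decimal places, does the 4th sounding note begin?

note 4 onset = 9/2b = 1824.324ms

1. 0.0ms @ 0 + 608.108ms (3/2)
2. 608.108ms @ 3/2 + 608.108ms (3/2)
3. 1216.216ms @ 3 + 608.108ms (3/2)
4. 1824.324ms @ 9/2 + 202.703ms (1/2)
5. 2027.027ms @ 5 + 202.703ms (1/2)
6. 2229.73ms @ 11/2 + 202.703ms (1/2)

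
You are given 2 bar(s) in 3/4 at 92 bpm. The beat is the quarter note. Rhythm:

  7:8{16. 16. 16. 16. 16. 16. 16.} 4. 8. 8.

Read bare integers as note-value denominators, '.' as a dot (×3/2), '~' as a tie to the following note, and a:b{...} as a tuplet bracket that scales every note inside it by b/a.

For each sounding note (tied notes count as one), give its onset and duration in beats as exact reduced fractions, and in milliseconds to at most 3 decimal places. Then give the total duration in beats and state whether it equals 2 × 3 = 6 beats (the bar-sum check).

1) 0.0ms=0b +279.503ms=3/7b
2) 279.503ms=3/7b +279.503ms=3/7b
3) 559.006ms=6/7b +279.503ms=3/7b
4) 838.509ms=9/7b +279.503ms=3/7b
5) 1118.012ms=12/7b +279.503ms=3/7b
6) 1397.516ms=15/7b +279.503ms=3/7b
7) 1677.019ms=18/7b +279.503ms=3/7b
8) 1956.522ms=3b +978.261ms=3/2b
9) 2934.783ms=9/2b +489.13ms=3/4b
10) 3423.913ms=21/4b +489.13ms=3/4b
Σ=6b of 6 (92bpm 3/4) — PASS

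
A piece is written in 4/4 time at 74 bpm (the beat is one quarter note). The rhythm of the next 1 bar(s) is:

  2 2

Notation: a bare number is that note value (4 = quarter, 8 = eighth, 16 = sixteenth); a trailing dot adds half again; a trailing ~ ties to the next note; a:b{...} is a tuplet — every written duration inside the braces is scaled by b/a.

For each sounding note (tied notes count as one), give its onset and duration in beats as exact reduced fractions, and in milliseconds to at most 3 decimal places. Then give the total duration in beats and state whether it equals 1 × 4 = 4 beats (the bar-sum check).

1) 0.0ms=0b +1621.622ms=2b
2) 1621.622ms=2b +1621.622ms=2b
Σ=4b of 4 (74bpm 4/4) — PASS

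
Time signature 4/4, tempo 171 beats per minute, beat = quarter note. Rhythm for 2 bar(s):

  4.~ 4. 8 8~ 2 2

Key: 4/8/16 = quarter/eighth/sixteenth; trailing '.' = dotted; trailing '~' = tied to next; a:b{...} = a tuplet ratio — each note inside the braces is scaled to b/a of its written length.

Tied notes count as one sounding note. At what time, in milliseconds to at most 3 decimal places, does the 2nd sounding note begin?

1. 0.0ms @ 0 + 1052.632ms (3)
2. 1052.632ms @ 3 + 175.439ms (1/2)
3. 1228.07ms @ 7/2 + 877.193ms (5/2)
4. 2105.263ms @ 6 + 701.754ms (2)

note 2 onset = 3b = 1052.632ms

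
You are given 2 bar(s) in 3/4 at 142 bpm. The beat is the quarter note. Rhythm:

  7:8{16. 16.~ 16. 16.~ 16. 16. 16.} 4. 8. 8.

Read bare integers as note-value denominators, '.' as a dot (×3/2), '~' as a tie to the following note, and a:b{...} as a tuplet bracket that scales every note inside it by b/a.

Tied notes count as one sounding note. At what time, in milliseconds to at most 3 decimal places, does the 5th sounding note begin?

note 5 onset = 18/7b = 1086.519ms

1. 0.0ms @ 0 + 181.087ms (3/7)
2. 181.087ms @ 3/7 + 362.173ms (6/7)
3. 543.26ms @ 9/7 + 362.173ms (6/7)
4. 905.433ms @ 15/7 + 181.087ms (3/7)
5. 1086.519ms @ 18/7 + 181.087ms (3/7)
6. 1267.606ms @ 3 + 633.803ms (3/2)
7. 1901.408ms @ 9/2 + 316.901ms (3/4)
8. 2218.31ms @ 21/4 + 316.901ms (3/4)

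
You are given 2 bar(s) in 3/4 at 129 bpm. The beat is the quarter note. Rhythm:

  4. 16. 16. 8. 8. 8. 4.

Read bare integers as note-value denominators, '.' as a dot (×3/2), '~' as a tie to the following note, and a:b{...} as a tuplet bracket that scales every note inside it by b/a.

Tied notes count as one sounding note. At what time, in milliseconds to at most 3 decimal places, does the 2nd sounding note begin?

1. 0.0ms @ 0 + 697.674ms (3/2)
2. 697.674ms @ 3/2 + 174.419ms (3/8)
3. 872.093ms @ 15/8 + 174.419ms (3/8)
4. 1046.512ms @ 9/4 + 348.837ms (3/4)
5. 1395.349ms @ 3 + 348.837ms (3/4)
6. 1744.186ms @ 15/4 + 348.837ms (3/4)
7. 2093.023ms @ 9/2 + 697.674ms (3/2)

note 2 onset = 3/2b = 697.674ms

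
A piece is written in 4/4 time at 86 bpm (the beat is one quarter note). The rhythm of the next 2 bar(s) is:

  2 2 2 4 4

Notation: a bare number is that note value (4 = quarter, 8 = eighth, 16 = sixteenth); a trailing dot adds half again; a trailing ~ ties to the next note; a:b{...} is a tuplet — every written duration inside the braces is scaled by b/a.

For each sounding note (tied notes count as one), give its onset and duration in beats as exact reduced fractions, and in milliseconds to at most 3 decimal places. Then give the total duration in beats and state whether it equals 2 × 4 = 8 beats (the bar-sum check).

1) 0.0ms=0b +1395.349ms=2b
2) 1395.349ms=2b +1395.349ms=2b
3) 2790.698ms=4b +1395.349ms=2b
4) 4186.047ms=6b +697.674ms=1b
5) 4883.721ms=7b +697.674ms=1b
Σ=8b of 8 (86bpm 4/4) — PASS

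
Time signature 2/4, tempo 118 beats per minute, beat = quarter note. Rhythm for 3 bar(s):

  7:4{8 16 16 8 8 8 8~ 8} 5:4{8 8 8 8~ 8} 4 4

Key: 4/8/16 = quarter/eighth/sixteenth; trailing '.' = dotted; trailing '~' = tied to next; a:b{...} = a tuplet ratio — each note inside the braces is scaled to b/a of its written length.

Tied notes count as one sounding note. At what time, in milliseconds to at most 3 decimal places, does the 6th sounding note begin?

1. 0.0ms @ 0 + 145.278ms (2/7)
2. 145.278ms @ 2/7 + 72.639ms (1/7)
3. 217.918ms @ 3/7 + 72.639ms (1/7)
4. 290.557ms @ 4/7 + 145.278ms (2/7)
5. 435.835ms @ 6/7 + 145.278ms (2/7)
6. 581.114ms @ 8/7 + 145.278ms (2/7)
7. 726.392ms @ 10/7 + 290.557ms (4/7)
8. 1016.949ms @ 2 + 203.39ms (2/5)
9. 1220.339ms @ 12/5 + 203.39ms (2/5)
10. 1423.729ms @ 14/5 + 203.39ms (2/5)
11. 1627.119ms @ 16/5 + 406.78ms (4/5)
12. 2033.898ms @ 4 + 508.475ms (1)
13. 2542.373ms @ 5 + 508.475ms (1)

note 6 onset = 8/7b = 581.114ms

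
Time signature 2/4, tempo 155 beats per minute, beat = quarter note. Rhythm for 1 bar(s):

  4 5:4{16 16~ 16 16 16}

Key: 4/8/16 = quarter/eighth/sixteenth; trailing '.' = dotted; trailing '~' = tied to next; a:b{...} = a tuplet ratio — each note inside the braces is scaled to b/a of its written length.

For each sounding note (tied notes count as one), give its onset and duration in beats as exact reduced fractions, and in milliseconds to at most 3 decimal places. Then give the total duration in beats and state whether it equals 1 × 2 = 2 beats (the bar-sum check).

1) 0.0ms=0b +387.097ms=1b
2) 387.097ms=1b +77.419ms=1/5b
3) 464.516ms=6/5b +154.839ms=2/5b
4) 619.355ms=8/5b +77.419ms=1/5b
5) 696.774ms=9/5b +77.419ms=1/5b
Σ=2b of 2 (155bpm 2/4) — PASS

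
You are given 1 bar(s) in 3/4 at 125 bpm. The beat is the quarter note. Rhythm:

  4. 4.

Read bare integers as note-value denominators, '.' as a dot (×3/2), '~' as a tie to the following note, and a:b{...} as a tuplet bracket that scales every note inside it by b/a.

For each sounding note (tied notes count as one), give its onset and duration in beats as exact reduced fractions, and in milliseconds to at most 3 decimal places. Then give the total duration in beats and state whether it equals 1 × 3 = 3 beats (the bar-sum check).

1) 0.0ms=0b +720.0ms=3/2b
2) 720.0ms=3/2b +720.0ms=3/2b
Σ=3b of 3 (125bpm 3/4) — PASS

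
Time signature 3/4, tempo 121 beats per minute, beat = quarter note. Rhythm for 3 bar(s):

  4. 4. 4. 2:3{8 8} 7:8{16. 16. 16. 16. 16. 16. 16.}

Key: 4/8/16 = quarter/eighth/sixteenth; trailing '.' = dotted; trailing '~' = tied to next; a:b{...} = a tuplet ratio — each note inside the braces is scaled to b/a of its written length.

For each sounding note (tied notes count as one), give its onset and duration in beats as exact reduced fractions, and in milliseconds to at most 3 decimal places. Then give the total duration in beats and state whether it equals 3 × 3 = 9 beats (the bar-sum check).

1) 0.0ms=0b +743.802ms=3/2b
2) 743.802ms=3/2b +743.802ms=3/2b
3) 1487.603ms=3b +743.802ms=3/2b
4) 2231.405ms=9/2b +371.901ms=3/4b
5) 2603.306ms=21/4b +371.901ms=3/4b
6) 2975.207ms=6b +212.515ms=3/7b
7) 3187.721ms=45/7b +212.515ms=3/7b
8) 3400.236ms=48/7b +212.515ms=3/7b
9) 3612.751ms=51/7b +212.515ms=3/7b
10) 3825.266ms=54/7b +212.515ms=3/7b
11) 4037.78ms=57/7b +212.515ms=3/7b
12) 4250.295ms=60/7b +212.515ms=3/7b
Σ=9b of 9 (121bpm 3/4) — PASS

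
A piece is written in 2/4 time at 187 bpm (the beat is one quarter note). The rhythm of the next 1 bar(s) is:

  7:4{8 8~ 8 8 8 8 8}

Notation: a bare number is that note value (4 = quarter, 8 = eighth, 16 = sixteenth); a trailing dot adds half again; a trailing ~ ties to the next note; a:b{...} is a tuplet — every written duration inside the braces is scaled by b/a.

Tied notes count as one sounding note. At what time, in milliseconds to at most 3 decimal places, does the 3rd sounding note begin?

note 3 onset = 6/7b = 275.019ms

1. 0.0ms @ 0 + 91.673ms (2/7)
2. 91.673ms @ 2/7 + 183.346ms (4/7)
3. 275.019ms @ 6/7 + 91.673ms (2/7)
4. 366.692ms @ 8/7 + 91.673ms (2/7)
5. 458.365ms @ 10/7 + 91.673ms (2/7)
6. 550.038ms @ 12/7 + 91.673ms (2/7)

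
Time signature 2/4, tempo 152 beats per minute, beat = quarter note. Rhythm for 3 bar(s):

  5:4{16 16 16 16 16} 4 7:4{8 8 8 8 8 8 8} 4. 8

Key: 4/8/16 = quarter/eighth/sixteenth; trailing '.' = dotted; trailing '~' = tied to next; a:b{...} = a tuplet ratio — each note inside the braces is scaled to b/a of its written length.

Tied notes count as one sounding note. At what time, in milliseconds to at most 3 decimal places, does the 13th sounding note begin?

1. 0.0ms @ 0 + 78.947ms (1/5)
2. 78.947ms @ 1/5 + 78.947ms (1/5)
3. 157.895ms @ 2/5 + 78.947ms (1/5)
4. 236.842ms @ 3/5 + 78.947ms (1/5)
5. 315.789ms @ 4/5 + 78.947ms (1/5)
6. 394.737ms @ 1 + 394.737ms (1)
7. 789.474ms @ 2 + 112.782ms (2/7)
8. 902.256ms @ 16/7 + 112.782ms (2/7)
9. 1015.038ms @ 18/7 + 112.782ms (2/7)
10. 1127.82ms @ 20/7 + 112.782ms (2/7)
11. 1240.602ms @ 22/7 + 112.782ms (2/7)
12. 1353.383ms @ 24/7 + 112.782ms (2/7)
13. 1466.165ms @ 26/7 + 112.782ms (2/7)
14. 1578.947ms @ 4 + 592.105ms (3/2)
15. 2171.053ms @ 11/2 + 197.368ms (1/2)

note 13 onset = 26/7b = 1466.165ms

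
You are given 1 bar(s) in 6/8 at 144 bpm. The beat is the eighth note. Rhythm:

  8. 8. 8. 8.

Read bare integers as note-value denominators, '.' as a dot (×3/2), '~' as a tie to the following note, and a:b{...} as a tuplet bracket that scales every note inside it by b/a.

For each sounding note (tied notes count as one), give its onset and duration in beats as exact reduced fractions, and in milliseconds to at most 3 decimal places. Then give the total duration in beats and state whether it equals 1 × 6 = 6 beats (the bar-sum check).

1) 0.0ms=0b +625.0ms=3/2b
2) 625.0ms=3/2b +625.0ms=3/2b
3) 1250.0ms=3b +625.0ms=3/2b
4) 1875.0ms=9/2b +625.0ms=3/2b
Σ=6b of 6 (144bpm 6/8) — PASS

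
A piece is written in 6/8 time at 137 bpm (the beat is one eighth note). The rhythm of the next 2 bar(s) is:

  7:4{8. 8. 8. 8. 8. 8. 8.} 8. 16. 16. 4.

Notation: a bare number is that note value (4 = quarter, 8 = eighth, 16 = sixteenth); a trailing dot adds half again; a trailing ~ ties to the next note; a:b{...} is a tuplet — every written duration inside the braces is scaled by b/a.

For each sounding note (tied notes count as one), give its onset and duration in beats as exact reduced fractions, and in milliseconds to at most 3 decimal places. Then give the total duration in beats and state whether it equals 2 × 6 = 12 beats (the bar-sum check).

1) 0.0ms=0b +375.391ms=6/7b
2) 375.391ms=6/7b +375.391ms=6/7b
3) 750.782ms=12/7b +375.391ms=6/7b
4) 1126.173ms=18/7b +375.391ms=6/7b
5) 1501.564ms=24/7b +375.391ms=6/7b
6) 1876.955ms=30/7b +375.391ms=6/7b
7) 2252.346ms=36/7b +375.391ms=6/7b
8) 2627.737ms=6b +656.934ms=3/2b
9) 3284.672ms=15/2b +328.467ms=3/4b
10) 3613.139ms=33/4b +328.467ms=3/4b
11) 3941.606ms=9b +1313.869ms=3b
Σ=12b of 12 (137bpm 6/8) — PASS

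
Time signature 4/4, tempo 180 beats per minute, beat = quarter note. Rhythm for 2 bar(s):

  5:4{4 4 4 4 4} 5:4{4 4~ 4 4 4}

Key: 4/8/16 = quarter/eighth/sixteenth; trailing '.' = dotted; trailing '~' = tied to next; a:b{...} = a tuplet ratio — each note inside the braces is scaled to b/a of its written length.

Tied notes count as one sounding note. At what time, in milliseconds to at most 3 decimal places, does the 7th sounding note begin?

note 7 onset = 24/5b = 1600.0ms

1. 0.0ms @ 0 + 266.667ms (4/5)
2. 266.667ms @ 4/5 + 266.667ms (4/5)
3. 533.333ms @ 8/5 + 266.667ms (4/5)
4. 800.0ms @ 12/5 + 266.667ms (4/5)
5. 1066.667ms @ 16/5 + 266.667ms (4/5)
6. 1333.333ms @ 4 + 266.667ms (4/5)
7. 1600.0ms @ 24/5 + 533.333ms (8/5)
8. 2133.333ms @ 32/5 + 266.667ms (4/5)
9. 2400.0ms @ 36/5 + 266.667ms (4/5)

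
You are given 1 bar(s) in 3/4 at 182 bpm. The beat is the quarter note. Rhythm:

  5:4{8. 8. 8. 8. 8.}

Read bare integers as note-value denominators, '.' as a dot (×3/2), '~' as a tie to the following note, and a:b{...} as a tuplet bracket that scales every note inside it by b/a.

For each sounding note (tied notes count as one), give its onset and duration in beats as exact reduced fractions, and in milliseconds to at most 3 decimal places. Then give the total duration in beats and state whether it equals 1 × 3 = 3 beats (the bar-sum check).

1) 0.0ms=0b +197.802ms=3/5b
2) 197.802ms=3/5b +197.802ms=3/5b
3) 395.604ms=6/5b +197.802ms=3/5b
4) 593.407ms=9/5b +197.802ms=3/5b
5) 791.209ms=12/5b +197.802ms=3/5b
Σ=3b of 3 (182bpm 3/4) — PASS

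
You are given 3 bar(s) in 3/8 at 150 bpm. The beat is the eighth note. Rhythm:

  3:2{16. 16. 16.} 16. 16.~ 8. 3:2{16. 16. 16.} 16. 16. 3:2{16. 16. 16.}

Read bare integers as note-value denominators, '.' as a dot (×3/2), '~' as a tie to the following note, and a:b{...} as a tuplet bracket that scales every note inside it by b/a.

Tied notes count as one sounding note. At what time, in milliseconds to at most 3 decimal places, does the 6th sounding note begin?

note 6 onset = 9/2b = 1800.0ms

1. 0.0ms @ 0 + 200.0ms (1/2)
2. 200.0ms @ 1/2 + 200.0ms (1/2)
3. 400.0ms @ 1 + 200.0ms (1/2)
4. 600.0ms @ 3/2 + 300.0ms (3/4)
5. 900.0ms @ 9/4 + 900.0ms (9/4)
6. 1800.0ms @ 9/2 + 200.0ms (1/2)
7. 2000.0ms @ 5 + 200.0ms (1/2)
8. 2200.0ms @ 11/2 + 200.0ms (1/2)
9. 2400.0ms @ 6 + 300.0ms (3/4)
10. 2700.0ms @ 27/4 + 300.0ms (3/4)
11. 3000.0ms @ 15/2 + 200.0ms (1/2)
12. 3200.0ms @ 8 + 200.0ms (1/2)
13. 3400.0ms @ 17/2 + 200.0ms (1/2)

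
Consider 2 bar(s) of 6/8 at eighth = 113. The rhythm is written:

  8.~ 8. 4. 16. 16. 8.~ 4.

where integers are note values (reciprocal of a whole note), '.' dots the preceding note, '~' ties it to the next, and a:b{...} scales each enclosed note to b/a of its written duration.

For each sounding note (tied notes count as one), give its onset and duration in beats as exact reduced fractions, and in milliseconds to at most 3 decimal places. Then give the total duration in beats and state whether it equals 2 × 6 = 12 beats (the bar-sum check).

1) 0.0ms=0b +1592.92ms=3b
2) 1592.92ms=3b +1592.92ms=3b
3) 3185.841ms=6b +398.23ms=3/4b
4) 3584.071ms=27/4b +398.23ms=3/4b
5) 3982.301ms=15/2b +2389.381ms=9/2b
Σ=12b of 12 (113bpm 6/8) — PASS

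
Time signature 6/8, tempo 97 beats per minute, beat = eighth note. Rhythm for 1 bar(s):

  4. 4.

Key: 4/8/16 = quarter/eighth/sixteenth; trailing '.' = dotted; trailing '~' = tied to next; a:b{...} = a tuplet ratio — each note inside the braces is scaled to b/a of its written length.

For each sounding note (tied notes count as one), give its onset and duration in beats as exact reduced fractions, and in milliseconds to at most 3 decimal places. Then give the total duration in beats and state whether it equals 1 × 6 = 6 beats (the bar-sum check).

1) 0.0ms=0b +1855.67ms=3b
2) 1855.67ms=3b +1855.67ms=3b
Σ=6b of 6 (97bpm 6/8) — PASS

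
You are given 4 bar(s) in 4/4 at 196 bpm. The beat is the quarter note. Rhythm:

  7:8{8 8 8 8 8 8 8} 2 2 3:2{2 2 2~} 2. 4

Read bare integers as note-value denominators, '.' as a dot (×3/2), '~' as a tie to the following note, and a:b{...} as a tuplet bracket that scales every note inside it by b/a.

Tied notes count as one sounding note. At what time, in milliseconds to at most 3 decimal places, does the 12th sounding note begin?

1. 0.0ms @ 0 + 174.927ms (4/7)
2. 174.927ms @ 4/7 + 174.927ms (4/7)
3. 349.854ms @ 8/7 + 174.927ms (4/7)
4. 524.781ms @ 12/7 + 174.927ms (4/7)
5. 699.708ms @ 16/7 + 174.927ms (4/7)
6. 874.636ms @ 20/7 + 174.927ms (4/7)
7. 1049.563ms @ 24/7 + 174.927ms (4/7)
8. 1224.49ms @ 4 + 612.245ms (2)
9. 1836.735ms @ 6 + 612.245ms (2)
10. 2448.98ms @ 8 + 408.163ms (4/3)
11. 2857.143ms @ 28/3 + 408.163ms (4/3)
12. 3265.306ms @ 32/3 + 1326.531ms (13/3)
13. 4591.837ms @ 15 + 306.122ms (1)

note 12 onset = 32/3b = 3265.306ms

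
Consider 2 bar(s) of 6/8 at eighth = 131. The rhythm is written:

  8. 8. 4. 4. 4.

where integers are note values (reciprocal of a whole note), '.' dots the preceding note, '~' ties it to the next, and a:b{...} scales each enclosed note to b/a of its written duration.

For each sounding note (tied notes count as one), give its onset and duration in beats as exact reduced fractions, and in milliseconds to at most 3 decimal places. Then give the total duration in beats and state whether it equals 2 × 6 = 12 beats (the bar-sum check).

1) 0.0ms=0b +687.023ms=3/2b
2) 687.023ms=3/2b +687.023ms=3/2b
3) 1374.046ms=3b +1374.046ms=3b
4) 2748.092ms=6b +1374.046ms=3b
5) 4122.137ms=9b +1374.046ms=3b
Σ=12b of 12 (131bpm 6/8) — PASS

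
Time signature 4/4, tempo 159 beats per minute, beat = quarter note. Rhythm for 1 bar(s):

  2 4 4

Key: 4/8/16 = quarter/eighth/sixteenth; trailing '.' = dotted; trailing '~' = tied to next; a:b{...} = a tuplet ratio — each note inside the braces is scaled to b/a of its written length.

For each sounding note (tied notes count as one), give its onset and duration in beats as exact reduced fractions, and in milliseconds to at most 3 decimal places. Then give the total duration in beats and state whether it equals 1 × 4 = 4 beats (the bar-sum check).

1) 0.0ms=0b +754.717ms=2b
2) 754.717ms=2b +377.358ms=1b
3) 1132.075ms=3b +377.358ms=1b
Σ=4b of 4 (159bpm 4/4) — PASS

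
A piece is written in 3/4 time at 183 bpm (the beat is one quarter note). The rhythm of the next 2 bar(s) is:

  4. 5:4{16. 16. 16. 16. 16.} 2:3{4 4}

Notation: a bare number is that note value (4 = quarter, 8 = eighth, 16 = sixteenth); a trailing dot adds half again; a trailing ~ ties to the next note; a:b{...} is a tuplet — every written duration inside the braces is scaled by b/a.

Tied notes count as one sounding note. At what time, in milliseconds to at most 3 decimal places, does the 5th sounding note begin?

note 5 onset = 12/5b = 786.885ms

1. 0.0ms @ 0 + 491.803ms (3/2)
2. 491.803ms @ 3/2 + 98.361ms (3/10)
3. 590.164ms @ 9/5 + 98.361ms (3/10)
4. 688.525ms @ 21/10 + 98.361ms (3/10)
5. 786.885ms @ 12/5 + 98.361ms (3/10)
6. 885.246ms @ 27/10 + 98.361ms (3/10)
7. 983.607ms @ 3 + 491.803ms (3/2)
8. 1475.41ms @ 9/2 + 491.803ms (3/2)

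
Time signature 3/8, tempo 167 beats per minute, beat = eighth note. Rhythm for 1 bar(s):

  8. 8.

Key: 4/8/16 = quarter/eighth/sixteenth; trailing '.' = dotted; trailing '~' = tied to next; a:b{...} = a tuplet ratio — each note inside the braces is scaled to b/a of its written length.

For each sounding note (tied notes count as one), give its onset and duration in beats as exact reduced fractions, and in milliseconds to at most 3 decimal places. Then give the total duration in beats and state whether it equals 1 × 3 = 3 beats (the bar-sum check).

1) 0.0ms=0b +538.922ms=3/2b
2) 538.922ms=3/2b +538.922ms=3/2b
Σ=3b of 3 (167bpm 3/8) — PASS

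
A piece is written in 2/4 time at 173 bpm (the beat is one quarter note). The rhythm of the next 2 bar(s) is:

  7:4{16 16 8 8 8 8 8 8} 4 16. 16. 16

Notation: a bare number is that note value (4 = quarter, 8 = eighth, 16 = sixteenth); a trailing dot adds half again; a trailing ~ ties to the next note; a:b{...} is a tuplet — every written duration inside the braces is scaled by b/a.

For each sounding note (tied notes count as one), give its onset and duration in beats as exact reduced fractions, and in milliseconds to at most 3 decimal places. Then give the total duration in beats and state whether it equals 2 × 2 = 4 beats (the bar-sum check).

1) 0.0ms=0b +49.546ms=1/7b
2) 49.546ms=1/7b +49.546ms=1/7b
3) 99.092ms=2/7b +99.092ms=2/7b
4) 198.183ms=4/7b +99.092ms=2/7b
5) 297.275ms=6/7b +99.092ms=2/7b
6) 396.367ms=8/7b +99.092ms=2/7b
7) 495.458ms=10/7b +99.092ms=2/7b
8) 594.55ms=12/7b +99.092ms=2/7b
9) 693.642ms=2b +346.821ms=1b
10) 1040.462ms=3b +130.058ms=3/8b
11) 1170.52ms=27/8b +130.058ms=3/8b
12) 1300.578ms=15/4b +86.705ms=1/4b
Σ=4b of 4 (173bpm 2/4) — PASS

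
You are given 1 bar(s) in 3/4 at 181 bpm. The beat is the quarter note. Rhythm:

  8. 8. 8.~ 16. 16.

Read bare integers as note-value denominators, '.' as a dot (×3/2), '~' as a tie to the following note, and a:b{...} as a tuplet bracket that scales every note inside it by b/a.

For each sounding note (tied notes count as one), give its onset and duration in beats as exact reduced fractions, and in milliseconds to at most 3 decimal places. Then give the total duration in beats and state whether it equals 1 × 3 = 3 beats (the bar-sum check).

1) 0.0ms=0b +248.619ms=3/4b
2) 248.619ms=3/4b +248.619ms=3/4b
3) 497.238ms=3/2b +372.928ms=9/8b
4) 870.166ms=21/8b +124.309ms=3/8b
Σ=3b of 3 (181bpm 3/4) — PASS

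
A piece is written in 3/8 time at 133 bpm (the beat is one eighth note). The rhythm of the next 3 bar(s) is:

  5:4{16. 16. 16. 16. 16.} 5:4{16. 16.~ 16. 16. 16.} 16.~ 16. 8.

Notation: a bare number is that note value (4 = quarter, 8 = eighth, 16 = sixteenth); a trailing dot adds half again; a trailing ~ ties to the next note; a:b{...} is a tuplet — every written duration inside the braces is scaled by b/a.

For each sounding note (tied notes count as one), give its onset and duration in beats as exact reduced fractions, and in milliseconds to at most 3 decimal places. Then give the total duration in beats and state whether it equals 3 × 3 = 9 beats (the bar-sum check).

1) 0.0ms=0b +270.677ms=3/5b
2) 270.677ms=3/5b +270.677ms=3/5b
3) 541.353ms=6/5b +270.677ms=3/5b
4) 812.03ms=9/5b +270.677ms=3/5b
5) 1082.707ms=12/5b +270.677ms=3/5b
6) 1353.383ms=3b +270.677ms=3/5b
7) 1624.06ms=18/5b +541.353ms=6/5b
8) 2165.414ms=24/5b +270.677ms=3/5b
9) 2436.09ms=27/5b +270.677ms=3/5b
10) 2706.767ms=6b +676.692ms=3/2b
11) 3383.459ms=15/2b +676.692ms=3/2b
Σ=9b of 9 (133bpm 3/8) — PASS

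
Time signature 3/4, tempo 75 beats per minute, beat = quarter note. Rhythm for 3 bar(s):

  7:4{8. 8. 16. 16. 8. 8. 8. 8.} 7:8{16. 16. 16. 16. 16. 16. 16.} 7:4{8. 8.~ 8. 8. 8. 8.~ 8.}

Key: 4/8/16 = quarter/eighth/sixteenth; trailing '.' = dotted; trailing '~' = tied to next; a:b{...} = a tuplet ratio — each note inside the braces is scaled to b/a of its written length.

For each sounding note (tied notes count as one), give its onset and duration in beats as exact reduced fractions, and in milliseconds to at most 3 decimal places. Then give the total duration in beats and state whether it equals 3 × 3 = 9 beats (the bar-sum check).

1) 0.0ms=0b +342.857ms=3/7b
2) 342.857ms=3/7b +342.857ms=3/7b
3) 685.714ms=6/7b +171.429ms=3/14b
4) 857.143ms=15/14b +171.429ms=3/14b
5) 1028.571ms=9/7b +342.857ms=3/7b
6) 1371.429ms=12/7b +342.857ms=3/7b
7) 1714.286ms=15/7b +342.857ms=3/7b
8) 2057.143ms=18/7b +342.857ms=3/7b
9) 2400.0ms=3b +342.857ms=3/7b
10) 2742.857ms=24/7b +342.857ms=3/7b
11) 3085.714ms=27/7b +342.857ms=3/7b
12) 3428.571ms=30/7b +342.857ms=3/7b
13) 3771.429ms=33/7b +342.857ms=3/7b
14) 4114.286ms=36/7b +342.857ms=3/7b
15) 4457.143ms=39/7b +342.857ms=3/7b
16) 4800.0ms=6b +342.857ms=3/7b
17) 5142.857ms=45/7b +685.714ms=6/7b
18) 5828.571ms=51/7b +342.857ms=3/7b
19) 6171.429ms=54/7b +342.857ms=3/7b
20) 6514.286ms=57/7b +685.714ms=6/7b
Σ=9b of 9 (75bpm 3/4) — PASS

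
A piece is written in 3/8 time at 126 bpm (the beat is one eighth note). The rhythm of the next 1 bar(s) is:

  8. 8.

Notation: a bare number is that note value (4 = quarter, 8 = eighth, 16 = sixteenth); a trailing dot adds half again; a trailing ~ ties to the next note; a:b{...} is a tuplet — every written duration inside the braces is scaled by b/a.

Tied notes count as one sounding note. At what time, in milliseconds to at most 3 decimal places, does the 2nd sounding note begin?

1. 0.0ms @ 0 + 714.286ms (3/2)
2. 714.286ms @ 3/2 + 714.286ms (3/2)

note 2 onset = 3/2b = 714.286ms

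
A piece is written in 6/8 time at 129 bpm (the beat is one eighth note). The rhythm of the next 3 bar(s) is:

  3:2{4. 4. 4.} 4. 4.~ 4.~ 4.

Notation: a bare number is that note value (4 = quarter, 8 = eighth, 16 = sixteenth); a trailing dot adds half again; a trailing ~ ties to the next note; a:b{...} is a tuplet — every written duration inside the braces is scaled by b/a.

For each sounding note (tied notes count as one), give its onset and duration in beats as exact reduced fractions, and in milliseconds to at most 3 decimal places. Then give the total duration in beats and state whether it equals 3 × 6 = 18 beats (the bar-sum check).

1) 0.0ms=0b +930.233ms=2b
2) 930.233ms=2b +930.233ms=2b
3) 1860.465ms=4b +930.233ms=2b
4) 2790.698ms=6b +1395.349ms=3b
5) 4186.047ms=9b +4186.047ms=9b
Σ=18b of 18 (129bpm 6/8) — PASS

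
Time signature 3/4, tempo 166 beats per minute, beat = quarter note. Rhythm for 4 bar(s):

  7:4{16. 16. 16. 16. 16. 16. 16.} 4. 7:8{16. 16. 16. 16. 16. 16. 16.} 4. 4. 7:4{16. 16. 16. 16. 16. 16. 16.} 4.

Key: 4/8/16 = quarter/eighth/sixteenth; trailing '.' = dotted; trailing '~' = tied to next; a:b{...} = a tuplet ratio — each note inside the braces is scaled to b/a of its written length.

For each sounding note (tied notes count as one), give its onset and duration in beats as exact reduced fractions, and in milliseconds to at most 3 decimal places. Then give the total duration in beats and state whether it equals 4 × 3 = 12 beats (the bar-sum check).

1) 0.0ms=0b +77.453ms=3/14b
2) 77.453ms=3/14b +77.453ms=3/14b
3) 154.905ms=3/7b +77.453ms=3/14b
4) 232.358ms=9/14b +77.453ms=3/14b
5) 309.811ms=6/7b +77.453ms=3/14b
6) 387.263ms=15/14b +77.453ms=3/14b
7) 464.716ms=9/7b +77.453ms=3/14b
8) 542.169ms=3/2b +542.169ms=3/2b
9) 1084.337ms=3b +154.905ms=3/7b
10) 1239.243ms=24/7b +154.905ms=3/7b
11) 1394.148ms=27/7b +154.905ms=3/7b
12) 1549.053ms=30/7b +154.905ms=3/7b
13) 1703.959ms=33/7b +154.905ms=3/7b
14) 1858.864ms=36/7b +154.905ms=3/7b
15) 2013.769ms=39/7b +154.905ms=3/7b
16) 2168.675ms=6b +542.169ms=3/2b
17) 2710.843ms=15/2b +542.169ms=3/2b
18) 3253.012ms=9b +77.453ms=3/14b
19) 3330.465ms=129/14b +77.453ms=3/14b
20) 3407.917ms=66/7b +77.453ms=3/14b
21) 3485.37ms=135/14b +77.453ms=3/14b
22) 3562.823ms=69/7b +77.453ms=3/14b
23) 3640.275ms=141/14b +77.453ms=3/14b
24) 3717.728ms=72/7b +77.453ms=3/14b
25) 3795.181ms=21/2b +542.169ms=3/2b
Σ=12b of 12 (166bpm 3/4) — PASS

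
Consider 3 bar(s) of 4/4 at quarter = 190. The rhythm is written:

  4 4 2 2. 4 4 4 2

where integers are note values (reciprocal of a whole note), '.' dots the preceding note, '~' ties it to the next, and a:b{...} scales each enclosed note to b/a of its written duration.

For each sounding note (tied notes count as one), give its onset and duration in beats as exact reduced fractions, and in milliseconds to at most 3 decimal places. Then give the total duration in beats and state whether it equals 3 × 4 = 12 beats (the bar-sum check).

1) 0.0ms=0b +315.789ms=1b
2) 315.789ms=1b +315.789ms=1b
3) 631.579ms=2b +631.579ms=2b
4) 1263.158ms=4b +947.368ms=3b
5) 2210.526ms=7b +315.789ms=1b
6) 2526.316ms=8b +315.789ms=1b
7) 2842.105ms=9b +315.789ms=1b
8) 3157.895ms=10b +631.579ms=2b
Σ=12b of 12 (190bpm 4/4) — PASS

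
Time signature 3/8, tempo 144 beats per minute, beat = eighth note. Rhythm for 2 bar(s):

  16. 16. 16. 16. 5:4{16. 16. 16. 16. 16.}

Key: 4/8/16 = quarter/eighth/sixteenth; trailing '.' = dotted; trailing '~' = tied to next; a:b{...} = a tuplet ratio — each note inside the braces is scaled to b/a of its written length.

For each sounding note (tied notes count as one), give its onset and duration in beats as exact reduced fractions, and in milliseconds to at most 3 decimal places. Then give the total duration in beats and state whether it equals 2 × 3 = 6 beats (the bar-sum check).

1) 0.0ms=0b +312.5ms=3/4b
2) 312.5ms=3/4b +312.5ms=3/4b
3) 625.0ms=3/2b +312.5ms=3/4b
4) 937.5ms=9/4b +312.5ms=3/4b
5) 1250.0ms=3b +250.0ms=3/5b
6) 1500.0ms=18/5b +250.0ms=3/5b
7) 1750.0ms=21/5b +250.0ms=3/5b
8) 2000.0ms=24/5b +250.0ms=3/5b
9) 2250.0ms=27/5b +250.0ms=3/5b
Σ=6b of 6 (144bpm 3/8) — PASS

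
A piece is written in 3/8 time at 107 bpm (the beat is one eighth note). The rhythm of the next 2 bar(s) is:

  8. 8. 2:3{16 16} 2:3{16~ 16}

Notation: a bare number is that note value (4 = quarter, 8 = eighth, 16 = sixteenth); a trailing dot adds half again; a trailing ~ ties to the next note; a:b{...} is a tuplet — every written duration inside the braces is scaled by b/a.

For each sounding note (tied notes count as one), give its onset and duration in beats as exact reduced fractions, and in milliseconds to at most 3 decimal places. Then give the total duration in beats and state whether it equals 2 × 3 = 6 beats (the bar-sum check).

1) 0.0ms=0b +841.121ms=3/2b
2) 841.121ms=3/2b +841.121ms=3/2b
3) 1682.243ms=3b +420.561ms=3/4b
4) 2102.804ms=15/4b +420.561ms=3/4b
5) 2523.364ms=9/2b +841.121ms=3/2b
Σ=6b of 6 (107bpm 3/8) — PASS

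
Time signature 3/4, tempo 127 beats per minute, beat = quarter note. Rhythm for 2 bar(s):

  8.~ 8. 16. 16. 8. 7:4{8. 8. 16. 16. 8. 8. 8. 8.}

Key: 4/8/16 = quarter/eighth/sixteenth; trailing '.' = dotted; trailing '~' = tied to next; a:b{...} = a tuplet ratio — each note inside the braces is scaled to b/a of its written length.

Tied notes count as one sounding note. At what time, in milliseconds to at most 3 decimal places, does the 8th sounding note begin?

note 8 onset = 57/14b = 1923.51ms

1. 0.0ms @ 0 + 708.661ms (3/2)
2. 708.661ms @ 3/2 + 177.165ms (3/8)
3. 885.827ms @ 15/8 + 177.165ms (3/8)
4. 1062.992ms @ 9/4 + 354.331ms (3/4)
5. 1417.323ms @ 3 + 202.475ms (3/7)
6. 1619.798ms @ 24/7 + 202.475ms (3/7)
7. 1822.272ms @ 27/7 + 101.237ms (3/14)
8. 1923.51ms @ 57/14 + 101.237ms (3/14)
9. 2024.747ms @ 30/7 + 202.475ms (3/7)
10. 2227.222ms @ 33/7 + 202.475ms (3/7)
11. 2429.696ms @ 36/7 + 202.475ms (3/7)
12. 2632.171ms @ 39/7 + 202.475ms (3/7)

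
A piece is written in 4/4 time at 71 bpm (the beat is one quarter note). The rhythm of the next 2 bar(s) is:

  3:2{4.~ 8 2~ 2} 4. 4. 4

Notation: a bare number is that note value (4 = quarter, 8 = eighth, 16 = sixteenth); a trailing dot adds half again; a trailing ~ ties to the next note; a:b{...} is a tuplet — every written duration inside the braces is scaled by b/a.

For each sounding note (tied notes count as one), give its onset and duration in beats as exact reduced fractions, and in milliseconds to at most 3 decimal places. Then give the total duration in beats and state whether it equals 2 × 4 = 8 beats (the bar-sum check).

1) 0.0ms=0b +1126.761ms=4/3b
2) 1126.761ms=4/3b +2253.521ms=8/3b
3) 3380.282ms=4b +1267.606ms=3/2b
4) 4647.887ms=11/2b +1267.606ms=3/2b
5) 5915.493ms=7b +845.07ms=1b
Σ=8b of 8 (71bpm 4/4) — PASS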